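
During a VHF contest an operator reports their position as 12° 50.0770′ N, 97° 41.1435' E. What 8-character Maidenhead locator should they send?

NK82uu20

Offset from 180°W / 90°S: lon 277.68572°, lat 102.83462°.
Field: lon ⌊277.68572/20⌋ = 13 → N; lat ⌊102.83462/10⌋ = 10 → K.
Square: lon ⌊17.68572/2⌋ = 8; lat ⌊2.83462/1⌋ = 2.
Subsquare: lon ⌊1.68572/0.0833333⌋ = 20 → u; lat ⌊0.83462/0.0416667⌋ = 20 → u.
Extended square: lon ⌊0.01906/0.00833333⌋ = 2; lat ⌊0.00128/0.00416667⌋ = 0.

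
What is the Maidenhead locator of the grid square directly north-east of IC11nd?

Longitude subsquare n = 13; +1 → 14 = o.
Latitude subsquare d = 3; +1 → 4 = e.

IC11oe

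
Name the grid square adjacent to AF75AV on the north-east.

AF75bw

Longitude subsquare a = 0; +1 → 1 = b.
Latitude subsquare v = 21; +1 → 22 = w.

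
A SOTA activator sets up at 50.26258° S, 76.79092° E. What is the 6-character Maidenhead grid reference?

MD89jr

Add 180° to longitude and 90° to latitude: 256.7909, 39.7374.
Field: 256.7909/20 → 12 → M, 39.7374/10 → 3 → D; chars MD.
Square: 16.7909/2 → 8, 9.7374/1 → 9; chars 89.
Subsquare: 0.7909/0.0833333 → 9 → j, 0.7374/0.0416667 → 17 → r; chars jr.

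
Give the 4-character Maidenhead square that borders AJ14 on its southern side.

AJ13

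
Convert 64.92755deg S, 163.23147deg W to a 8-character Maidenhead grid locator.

AC85jb27

Offset from 180°W / 90°S: lon 16.76853°, lat 25.07245°.
Field: 16.76853/20 → 0 → A, 25.07245/10 → 2 → C; chars AC.
Square: 16.76853/2 → 8, 5.07245/1 → 5; chars 85.
Subsquare: 0.76853/0.0833333 → 9 → j, 0.07245/0.0416667 → 1 → b; chars jb.
Extended square: 0.01853/0.00833333 → 2, 0.03078/0.00416667 → 7; chars 27.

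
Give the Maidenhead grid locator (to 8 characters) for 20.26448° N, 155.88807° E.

Add 180° to longitude and 90° to latitude: 335.88807, 110.26448.
Field: lon ⌊335.88807/20⌋ = 16 → Q; lat ⌊110.26448/10⌋ = 11 → L.
Square: lon ⌊15.88807/2⌋ = 7; lat ⌊0.26448/1⌋ = 0.
Subsquare: lon ⌊1.88807/0.0833333⌋ = 22 → w; lat ⌊0.26448/0.0416667⌋ = 6 → g.
Extended square: lon ⌊0.05474/0.00833333⌋ = 6; lat ⌊0.01448/0.00416667⌋ = 3.

QL70wg63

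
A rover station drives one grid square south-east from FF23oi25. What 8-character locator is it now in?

FF23oi34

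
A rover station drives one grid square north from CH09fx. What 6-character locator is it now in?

CI00fa

Latitude subsquare x = 23; +1 → 24, wraps to 0 = a, carry into square.
Latitude square 9; +1 → 10, wraps to 0, carry into field.
Latitude field H = 7; +1 → 8 = I.
The longitude characters are unchanged.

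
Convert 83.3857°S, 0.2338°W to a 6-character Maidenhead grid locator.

IA96vo

Shift to the Maidenhead origin (180°W, 90°S): lon 179.7662, lat 6.6143.
Field: lon ⌊179.7662/20⌋ = 8 → I; lat ⌊6.6143/10⌋ = 0 → A.
Square: lon ⌊19.7662/2⌋ = 9; lat ⌊6.6143/1⌋ = 6.
Subsquare: lon ⌊1.7662/0.0833333⌋ = 21 → v; lat ⌊0.6143/0.0416667⌋ = 14 → o.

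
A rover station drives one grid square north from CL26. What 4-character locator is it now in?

CL27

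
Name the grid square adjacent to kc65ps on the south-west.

Longitude subsquare p = 15; −1 → 14 = o.
Latitude subsquare s = 18; −1 → 17 = r.

KC65or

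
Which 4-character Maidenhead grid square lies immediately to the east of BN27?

BN37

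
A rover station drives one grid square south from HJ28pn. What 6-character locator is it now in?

Latitude subsquare n = 13; −1 → 12 = m.
The longitude characters are unchanged.

HJ28pm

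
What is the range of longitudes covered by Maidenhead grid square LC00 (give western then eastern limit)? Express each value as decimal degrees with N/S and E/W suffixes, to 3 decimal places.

40.000° E, 42.000° E

Field L=11, C=2: +11·20° lon, +2·10° lat → SW at lon 40°, lat -70°.
Square 0, 0: +0·2° lon, +0·1° lat → SW at lon 40°, lat -70°.
Cell spans 2° lon × 1° lat.
west 40.000° E, east 42.000° E.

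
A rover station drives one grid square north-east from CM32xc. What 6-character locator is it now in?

CM42ad

Longitude subsquare x = 23; +1 → 24, wraps to 0 = a, carry into square.
Longitude square 3; +1 → 4.
Latitude subsquare c = 2; +1 → 3 = d.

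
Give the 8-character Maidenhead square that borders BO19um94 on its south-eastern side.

BO19vm03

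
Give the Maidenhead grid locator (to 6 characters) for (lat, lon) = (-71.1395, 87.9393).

NB38xu

Add 180° to longitude and 90° to latitude: 267.9393, 18.8605.
Field: lon ⌊267.9393/20⌋ = 13 → N; lat ⌊18.8605/10⌋ = 1 → B.
Square: lon ⌊7.9393/2⌋ = 3; lat ⌊8.8605/1⌋ = 8.
Subsquare: lon ⌊1.9393/0.0833333⌋ = 23 → x; lat ⌊0.8605/0.0416667⌋ = 20 → u.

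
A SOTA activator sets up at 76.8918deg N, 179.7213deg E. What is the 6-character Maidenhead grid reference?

Shift to the Maidenhead origin (180°W, 90°S): lon 359.7213, lat 166.8918.
Field (20°×10°, letters A–R): lon ⌊359.7213/20⌋ = 17 → R; lat ⌊166.8918/10⌋ = 16 → Q.
Square (2°×1°, digits 0–9): lon ⌊19.7213/2⌋ = 9; lat ⌊6.8918/1⌋ = 6.
Subsquare (5′×2.5′, letters a–x): lon ⌊1.7213/0.0833333⌋ = 20 → u; lat ⌊0.8918/0.0416667⌋ = 21 → v.

RQ96uv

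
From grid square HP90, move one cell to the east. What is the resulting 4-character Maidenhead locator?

IP00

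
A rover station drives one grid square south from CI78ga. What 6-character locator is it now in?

Latitude subsquare a = 0; −1 → -1, wraps to 23 = x, carry into square.
Latitude square 8; −1 → 7.
The longitude characters are unchanged.

CI77gx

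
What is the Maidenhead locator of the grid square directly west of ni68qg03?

NI68pg93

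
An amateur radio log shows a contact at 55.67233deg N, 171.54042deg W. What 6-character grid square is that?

AO45fq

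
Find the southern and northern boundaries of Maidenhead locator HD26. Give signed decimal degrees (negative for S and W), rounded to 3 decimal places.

-54.000, -53.000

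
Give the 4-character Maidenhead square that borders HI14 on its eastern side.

HI24

Longitude square 1; +1 → 2.
The latitude characters are unchanged.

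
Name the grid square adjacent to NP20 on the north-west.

NP11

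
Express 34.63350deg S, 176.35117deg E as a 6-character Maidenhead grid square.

Add 180° to longitude and 90° to latitude: 356.3512, 55.3665.
Field (20°×10°, letters A–R): lon ⌊356.3512/20⌋ = 17 → R; lat ⌊55.3665/10⌋ = 5 → F.
Square (2°×1°, digits 0–9): lon ⌊16.3512/2⌋ = 8; lat ⌊5.3665/1⌋ = 5.
Subsquare (5′×2.5′, letters a–x): lon ⌊0.3512/0.0833333⌋ = 4 → e; lat ⌊0.3665/0.0416667⌋ = 8 → i.

RF85ei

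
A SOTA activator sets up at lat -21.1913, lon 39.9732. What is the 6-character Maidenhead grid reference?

KG98xt

Offset from 180°W / 90°S: lon 219.9732°, lat 68.8087°.
Field: lon ⌊219.9732/20⌋ = 10 → K; lat ⌊68.8087/10⌋ = 6 → G.
Square: lon ⌊19.9732/2⌋ = 9; lat ⌊8.8087/1⌋ = 8.
Subsquare: lon ⌊1.9732/0.0833333⌋ = 23 → x; lat ⌊0.8087/0.0416667⌋ = 19 → t.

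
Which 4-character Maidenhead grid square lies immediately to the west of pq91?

PQ81

Longitude square 9; −1 → 8.
The latitude characters are unchanged.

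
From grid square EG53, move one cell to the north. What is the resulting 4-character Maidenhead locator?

Latitude square 3; +1 → 4.
The longitude characters are unchanged.

EG54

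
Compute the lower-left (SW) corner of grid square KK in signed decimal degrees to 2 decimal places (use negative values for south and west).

10.00, 20.00

Field K=10, K=10: +10·20° lon, +10·10° lat → SW at lon 20°, lat 10°.
latitude 10.00, longitude 20.00.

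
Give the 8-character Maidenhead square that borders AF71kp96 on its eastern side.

Longitude extended square 9; +1 → 10, wraps to 0, carry into subsquare.
Longitude subsquare k = 10; +1 → 11 = l.
The latitude characters are unchanged.

AF71lp06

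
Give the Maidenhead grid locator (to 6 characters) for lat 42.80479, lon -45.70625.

Shift to the Maidenhead origin (180°W, 90°S): lon 134.2937, lat 132.8048.
Field: lon ⌊134.2937/20⌋ = 6 → G; lat ⌊132.8048/10⌋ = 13 → N.
Square: lon ⌊14.2937/2⌋ = 7; lat ⌊2.8048/1⌋ = 2.
Subsquare: lon ⌊0.2937/0.0833333⌋ = 3 → d; lat ⌊0.8048/0.0416667⌋ = 19 → t.

GN72dt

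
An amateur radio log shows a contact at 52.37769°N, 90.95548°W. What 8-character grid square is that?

Shift to the Maidenhead origin (180°W, 90°S): lon 89.04452, lat 142.37769.
Field: 89.04452/20 → 4 → E, 142.37769/10 → 14 → O; chars EO.
Square: 9.04452/2 → 4, 2.37769/1 → 2; chars 42.
Subsquare: 1.04452/0.0833333 → 12 → m, 0.37769/0.0416667 → 9 → j; chars mj.
Extended square: 0.04452/0.00833333 → 5, 0.00269/0.00416667 → 0; chars 50.

EO42mj50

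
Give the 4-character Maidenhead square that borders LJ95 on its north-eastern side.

Longitude square 9; +1 → 10, wraps to 0, carry into field.
Longitude field L = 11; +1 → 12 = M.
Latitude square 5; +1 → 6.

MJ06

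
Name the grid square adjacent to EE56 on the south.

Latitude square 6; −1 → 5.
The longitude characters are unchanged.

EE55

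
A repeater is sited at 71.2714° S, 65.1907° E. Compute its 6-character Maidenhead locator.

Add 180° to longitude and 90° to latitude: 245.1907, 18.7286.
Field (20°×10°, letters A–R): 245.1907/20 → 12 → M, 18.7286/10 → 1 → B; chars MB.
Square (2°×1°, digits 0–9): 5.1907/2 → 2, 8.7286/1 → 8; chars 28.
Subsquare (5′×2.5′, letters a–x): 1.1907/0.0833333 → 14 → o, 0.7286/0.0416667 → 17 → r; chars or.

MB28or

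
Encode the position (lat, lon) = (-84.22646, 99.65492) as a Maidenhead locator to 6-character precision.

NA95ts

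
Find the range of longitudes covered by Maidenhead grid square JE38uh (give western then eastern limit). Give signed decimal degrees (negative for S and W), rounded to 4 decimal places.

7.6667, 7.7500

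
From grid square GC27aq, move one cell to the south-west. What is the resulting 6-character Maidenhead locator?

GC17xp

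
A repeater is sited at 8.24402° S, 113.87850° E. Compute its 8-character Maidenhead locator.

Add 180° to longitude and 90° to latitude: 293.87850, 81.75598.
Field: lon ⌊293.87850/20⌋ = 14 → O; lat ⌊81.75598/10⌋ = 8 → I.
Square: lon ⌊13.87850/2⌋ = 6; lat ⌊1.75598/1⌋ = 1.
Subsquare: lon ⌊1.87850/0.0833333⌋ = 22 → w; lat ⌊0.75598/0.0416667⌋ = 18 → s.
Extended square: lon ⌊0.04517/0.00833333⌋ = 5; lat ⌊0.00598/0.00416667⌋ = 1.

OI61ws51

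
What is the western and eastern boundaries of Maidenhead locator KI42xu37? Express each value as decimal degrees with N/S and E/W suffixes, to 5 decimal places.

29.94167° E, 29.95000° E

Field K=10, I=8: +10·20° lon, +8·10° lat → SW at lon 20°, lat -10°.
Square 4, 2: +4·2° lon, +2·1° lat → SW at lon 28°, lat -8°.
Subsquare x=23, u=20: +23·0.0833333° lon, +20·0.0416667° lat → SW at lon 29.9167°, lat -7.16667°.
Extended square 3, 7: +3·0.00833333° lon, +7·0.00416667° lat → SW at lon 29.9417°, lat -7.1375°.
Cell spans 0.00833333° lon × 0.00416667° lat.
west 29.94167° E, east 29.95000° E.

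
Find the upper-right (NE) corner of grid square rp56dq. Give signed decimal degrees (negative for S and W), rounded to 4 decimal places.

66.7083, 170.3333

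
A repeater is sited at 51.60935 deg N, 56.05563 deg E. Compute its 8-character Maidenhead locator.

LO81ao66

Add 180° to longitude and 90° to latitude: 236.05563, 141.60935.
Field: lon ⌊236.05563/20⌋ = 11 → L; lat ⌊141.60935/10⌋ = 14 → O.
Square: lon ⌊16.05563/2⌋ = 8; lat ⌊1.60935/1⌋ = 1.
Subsquare: lon ⌊0.05563/0.0833333⌋ = 0 → a; lat ⌊0.60935/0.0416667⌋ = 14 → o.
Extended square: lon ⌊0.05563/0.00833333⌋ = 6; lat ⌊0.02602/0.00416667⌋ = 6.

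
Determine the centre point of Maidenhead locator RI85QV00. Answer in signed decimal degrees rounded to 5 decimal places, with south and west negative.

-4.12292, 177.33750

Field R=17, I=8: +17·20° lon, +8·10° lat → SW at lon 160°, lat -10°.
Square 8, 5: +8·2° lon, +5·1° lat → SW at lon 176°, lat -5°.
Subsquare q=16, v=21: +16·0.0833333° lon, +21·0.0416667° lat → SW at lon 177.333°, lat -4.125°.
Extended square 0, 0: +0·0.00833333° lon, +0·0.00416667° lat → SW at lon 177.333°, lat -4.125°.
Cell spans 0.00833333° lon × 0.00416667° lat. Centre is SW corner plus half of each.
latitude -4.12292, longitude 177.33750.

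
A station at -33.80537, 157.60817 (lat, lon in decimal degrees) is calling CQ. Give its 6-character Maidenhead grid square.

QF86te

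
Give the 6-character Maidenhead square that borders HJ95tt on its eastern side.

Longitude subsquare t = 19; +1 → 20 = u.
The latitude characters are unchanged.

HJ95ut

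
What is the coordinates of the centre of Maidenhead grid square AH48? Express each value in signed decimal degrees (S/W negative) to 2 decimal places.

Field A=0, H=7: +0·20° lon, +7·10° lat → SW at lon -180°, lat -20°.
Square 4, 8: +4·2° lon, +8·1° lat → SW at lon -172°, lat -12°.
Cell spans 2° lon × 1° lat. Centre is SW corner plus half of each.
latitude -11.50, longitude -171.00.

-11.50, -171.00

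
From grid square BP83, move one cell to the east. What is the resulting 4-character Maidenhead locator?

BP93

Longitude square 8; +1 → 9.
The latitude characters are unchanged.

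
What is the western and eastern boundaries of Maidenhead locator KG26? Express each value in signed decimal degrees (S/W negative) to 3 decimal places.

24.000, 26.000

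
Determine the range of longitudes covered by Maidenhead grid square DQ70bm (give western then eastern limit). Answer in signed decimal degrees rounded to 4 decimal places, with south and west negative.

-105.9167, -105.8333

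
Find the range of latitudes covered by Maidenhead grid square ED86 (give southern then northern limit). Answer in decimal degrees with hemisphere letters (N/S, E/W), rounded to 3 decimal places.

54.000° S, 53.000° S

Field E=4, D=3: +4·20° lon, +3·10° lat → SW at lon -100°, lat -60°.
Square 8, 6: +8·2° lon, +6·1° lat → SW at lon -84°, lat -54°.
Cell spans 2° lon × 1° lat.
south 54.000° S, north 53.000° S.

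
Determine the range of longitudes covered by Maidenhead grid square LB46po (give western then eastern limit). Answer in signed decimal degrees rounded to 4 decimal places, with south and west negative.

Field L=11, B=1: +11·20° lon, +1·10° lat → SW at lon 40°, lat -80°.
Square 4, 6: +4·2° lon, +6·1° lat → SW at lon 48°, lat -74°.
Subsquare p=15, o=14: +15·0.0833333° lon, +14·0.0416667° lat → SW at lon 49.25°, lat -73.4167°.
Cell spans 0.0833333° lon × 0.0416667° lat.
west 49.2500, east 49.3333.

49.2500, 49.3333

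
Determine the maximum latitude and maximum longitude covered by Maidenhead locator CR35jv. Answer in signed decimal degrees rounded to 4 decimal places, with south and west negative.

85.9167, -133.1667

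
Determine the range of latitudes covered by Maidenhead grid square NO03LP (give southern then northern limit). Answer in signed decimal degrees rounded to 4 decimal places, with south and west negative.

Field N=13, O=14: +13·20° lon, +14·10° lat → SW at lon 80°, lat 50°.
Square 0, 3: +0·2° lon, +3·1° lat → SW at lon 80°, lat 53°.
Subsquare l=11, p=15: +11·0.0833333° lon, +15·0.0416667° lat → SW at lon 80.9167°, lat 53.625°.
Cell spans 0.0833333° lon × 0.0416667° lat.
south 53.6250, north 53.6667.

53.6250, 53.6667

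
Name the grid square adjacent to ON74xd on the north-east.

ON84ae

Longitude subsquare x = 23; +1 → 24, wraps to 0 = a, carry into square.
Longitude square 7; +1 → 8.
Latitude subsquare d = 3; +1 → 4 = e.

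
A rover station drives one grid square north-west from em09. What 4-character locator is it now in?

Longitude square 0; −1 → -1, wraps to 9, carry into field.
Longitude field E = 4; −1 → 3 = D.
Latitude square 9; +1 → 10, wraps to 0, carry into field.
Latitude field M = 12; +1 → 13 = N.

DN90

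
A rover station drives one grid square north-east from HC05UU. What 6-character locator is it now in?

HC05vv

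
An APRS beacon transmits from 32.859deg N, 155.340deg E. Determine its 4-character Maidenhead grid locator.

QM72

Shift to the Maidenhead origin (180°W, 90°S): lon 335.34, lat 122.86.
Field: 335.34/20 → 16 → Q, 122.86/10 → 12 → M; chars QM.
Square: 15.34/2 → 7, 2.86/1 → 2; chars 72.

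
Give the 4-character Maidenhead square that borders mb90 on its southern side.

Latitude square 0; −1 → -1, wraps to 9, carry into field.
Latitude field B = 1; −1 → 0 = A.
The longitude characters are unchanged.

MA99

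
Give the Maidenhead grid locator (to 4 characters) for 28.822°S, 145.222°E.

QG21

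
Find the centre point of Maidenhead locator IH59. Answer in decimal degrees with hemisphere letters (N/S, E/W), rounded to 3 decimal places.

Field I=8, H=7: +8·20° lon, +7·10° lat → SW at lon -20°, lat -20°.
Square 5, 9: +5·2° lon, +9·1° lat → SW at lon -10°, lat -11°.
Cell spans 2° lon × 1° lat. Centre is SW corner plus half of each.
latitude 10.500° S, longitude 9.000° W.

10.500° S, 9.000° W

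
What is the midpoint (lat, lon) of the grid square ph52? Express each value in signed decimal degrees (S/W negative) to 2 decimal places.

-17.50, 131.00

Field P=15, H=7: +15·20° lon, +7·10° lat → SW at lon 120°, lat -20°.
Square 5, 2: +5·2° lon, +2·1° lat → SW at lon 130°, lat -18°.
Cell spans 2° lon × 1° lat. Centre is SW corner plus half of each.
latitude -17.50, longitude 131.00.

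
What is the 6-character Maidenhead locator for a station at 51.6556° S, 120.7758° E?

Shift to the Maidenhead origin (180°W, 90°S): lon 300.7758, lat 38.3444.
Field: lon ⌊300.7758/20⌋ = 15 → P; lat ⌊38.3444/10⌋ = 3 → D.
Square: lon ⌊0.7758/2⌋ = 0; lat ⌊8.3444/1⌋ = 8.
Subsquare: lon ⌊0.7758/0.0833333⌋ = 9 → j; lat ⌊0.3444/0.0416667⌋ = 8 → i.

PD08ji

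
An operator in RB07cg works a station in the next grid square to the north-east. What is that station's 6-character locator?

RB07dh

Longitude subsquare c = 2; +1 → 3 = d.
Latitude subsquare g = 6; +1 → 7 = h.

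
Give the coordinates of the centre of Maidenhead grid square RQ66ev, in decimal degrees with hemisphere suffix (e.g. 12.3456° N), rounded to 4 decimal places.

76.8958° N, 172.3750° E

Field R=17, Q=16: +17·20° lon, +16·10° lat → SW at lon 160°, lat 70°.
Square 6, 6: +6·2° lon, +6·1° lat → SW at lon 172°, lat 76°.
Subsquare e=4, v=21: +4·0.0833333° lon, +21·0.0416667° lat → SW at lon 172.333°, lat 76.875°.
Cell spans 0.0833333° lon × 0.0416667° lat. Centre is SW corner plus half of each.
latitude 76.8958° N, longitude 172.3750° E.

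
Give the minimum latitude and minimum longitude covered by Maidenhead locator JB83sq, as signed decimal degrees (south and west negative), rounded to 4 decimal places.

Field J=9, B=1: +9·20° lon, +1·10° lat → SW at lon 0°, lat -80°.
Square 8, 3: +8·2° lon, +3·1° lat → SW at lon 16°, lat -77°.
Subsquare s=18, q=16: +18·0.0833333° lon, +16·0.0416667° lat → SW at lon 17.5°, lat -76.3333°.
latitude -76.3333, longitude 17.5000.

-76.3333, 17.5000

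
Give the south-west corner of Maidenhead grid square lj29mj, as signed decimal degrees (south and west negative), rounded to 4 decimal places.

9.3750, 45.0000

Field L=11, J=9: +11·20° lon, +9·10° lat → SW at lon 40°, lat 0°.
Square 2, 9: +2·2° lon, +9·1° lat → SW at lon 44°, lat 9°.
Subsquare m=12, j=9: +12·0.0833333° lon, +9·0.0416667° lat → SW at lon 45°, lat 9.375°.
latitude 9.3750, longitude 45.0000.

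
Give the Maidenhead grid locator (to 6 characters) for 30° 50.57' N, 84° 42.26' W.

EM70pu

Add 180° to longitude and 90° to latitude: 95.2957, 120.8428.
Field: lon ⌊95.2957/20⌋ = 4 → E; lat ⌊120.8428/10⌋ = 12 → M.
Square: lon ⌊15.2957/2⌋ = 7; lat ⌊0.8428/1⌋ = 0.
Subsquare: lon ⌊1.2957/0.0833333⌋ = 15 → p; lat ⌊0.8428/0.0416667⌋ = 20 → u.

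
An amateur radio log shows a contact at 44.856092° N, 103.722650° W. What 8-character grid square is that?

Add 180° to longitude and 90° to latitude: 76.27735, 134.85609.
Field (20°×10°, letters A–R): 76.27735/20 → 3 → D, 134.85609/10 → 13 → N; chars DN.
Square (2°×1°, digits 0–9): 16.27735/2 → 8, 4.85609/1 → 4; chars 84.
Subsquare (5′×2.5′, letters a–x): 0.27735/0.0833333 → 3 → d, 0.85609/0.0416667 → 20 → u; chars du.
Extended square (30″×15″, digits 0–9): 0.02735/0.00833333 → 3, 0.02276/0.00416667 → 5; chars 35.

DN84du35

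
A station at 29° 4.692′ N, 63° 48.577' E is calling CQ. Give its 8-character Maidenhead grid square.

ML19vb78

Shift to the Maidenhead origin (180°W, 90°S): lon 243.80962, lat 119.07820.
Field (20°×10°, letters A–R): 243.80962/20 → 12 → M, 119.07820/10 → 11 → L; chars ML.
Square (2°×1°, digits 0–9): 3.80962/2 → 1, 9.07820/1 → 9; chars 19.
Subsquare (5′×2.5′, letters a–x): 1.80962/0.0833333 → 21 → v, 0.07820/0.0416667 → 1 → b; chars vb.
Extended square (30″×15″, digits 0–9): 0.05962/0.00833333 → 7, 0.03653/0.00416667 → 8; chars 78.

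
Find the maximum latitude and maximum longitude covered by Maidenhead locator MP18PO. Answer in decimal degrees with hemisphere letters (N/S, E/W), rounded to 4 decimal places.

68.6250° N, 63.3333° E

Field M=12, P=15: +12·20° lon, +15·10° lat → SW at lon 60°, lat 60°.
Square 1, 8: +1·2° lon, +8·1° lat → SW at lon 62°, lat 68°.
Subsquare p=15, o=14: +15·0.0833333° lon, +14·0.0416667° lat → SW at lon 63.25°, lat 68.5833°.
Cell spans 0.0833333° lon × 0.0416667° lat. NE corner is SW corner plus one full cell.
latitude 68.6250° N, longitude 63.3333° E.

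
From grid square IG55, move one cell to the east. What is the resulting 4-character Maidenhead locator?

IG65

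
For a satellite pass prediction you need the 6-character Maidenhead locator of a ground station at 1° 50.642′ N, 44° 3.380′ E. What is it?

Shift to the Maidenhead origin (180°W, 90°S): lon 224.0563, lat 91.8440.
Field (20°×10°, letters A–R): 224.0563/20 → 11 → L, 91.8440/10 → 9 → J; chars LJ.
Square (2°×1°, digits 0–9): 4.0563/2 → 2, 1.8440/1 → 1; chars 21.
Subsquare (5′×2.5′, letters a–x): 0.0563/0.0833333 → 0 → a, 0.8440/0.0416667 → 20 → u; chars au.

LJ21au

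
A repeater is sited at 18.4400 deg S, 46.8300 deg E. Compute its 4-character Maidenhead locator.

LH31

Shift to the Maidenhead origin (180°W, 90°S): lon 226.83, lat 71.56.
Field: 226.83/20 → 11 → L, 71.56/10 → 7 → H; chars LH.
Square: 6.83/2 → 3, 1.56/1 → 1; chars 31.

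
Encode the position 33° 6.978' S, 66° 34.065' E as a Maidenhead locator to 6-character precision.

MF36gv

Add 180° to longitude and 90° to latitude: 246.5677, 56.8837.
Field: lon ⌊246.5677/20⌋ = 12 → M; lat ⌊56.8837/10⌋ = 5 → F.
Square: lon ⌊6.5677/2⌋ = 3; lat ⌊6.8837/1⌋ = 6.
Subsquare: lon ⌊0.5677/0.0833333⌋ = 6 → g; lat ⌊0.8837/0.0416667⌋ = 21 → v.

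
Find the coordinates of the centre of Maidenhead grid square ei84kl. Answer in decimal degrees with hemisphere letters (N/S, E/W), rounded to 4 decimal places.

Field E=4, I=8: +4·20° lon, +8·10° lat → SW at lon -100°, lat -10°.
Square 8, 4: +8·2° lon, +4·1° lat → SW at lon -84°, lat -6°.
Subsquare k=10, l=11: +10·0.0833333° lon, +11·0.0416667° lat → SW at lon -83.1667°, lat -5.54167°.
Cell spans 0.0833333° lon × 0.0416667° lat. Centre is SW corner plus half of each.
latitude 5.5208° S, longitude 83.1250° W.

5.5208° S, 83.1250° W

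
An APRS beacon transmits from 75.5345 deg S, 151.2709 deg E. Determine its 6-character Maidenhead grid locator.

QB54pl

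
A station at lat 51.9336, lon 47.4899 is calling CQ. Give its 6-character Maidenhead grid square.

LO31rw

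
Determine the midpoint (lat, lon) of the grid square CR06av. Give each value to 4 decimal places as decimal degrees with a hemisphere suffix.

Field C=2, R=17: +2·20° lon, +17·10° lat → SW at lon -140°, lat 80°.
Square 0, 6: +0·2° lon, +6·1° lat → SW at lon -140°, lat 86°.
Subsquare a=0, v=21: +0·0.0833333° lon, +21·0.0416667° lat → SW at lon -140°, lat 86.875°.
Cell spans 0.0833333° lon × 0.0416667° lat. Centre is SW corner plus half of each.
latitude 86.8958° N, longitude 139.9583° W.

86.8958° N, 139.9583° W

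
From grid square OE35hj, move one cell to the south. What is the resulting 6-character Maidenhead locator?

OE35hi

Latitude subsquare j = 9; −1 → 8 = i.
The longitude characters are unchanged.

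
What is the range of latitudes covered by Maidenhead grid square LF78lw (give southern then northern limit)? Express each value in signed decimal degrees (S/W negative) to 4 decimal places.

-31.0833, -31.0417

Field L=11, F=5: +11·20° lon, +5·10° lat → SW at lon 40°, lat -40°.
Square 7, 8: +7·2° lon, +8·1° lat → SW at lon 54°, lat -32°.
Subsquare l=11, w=22: +11·0.0833333° lon, +22·0.0416667° lat → SW at lon 54.9167°, lat -31.0833°.
Cell spans 0.0833333° lon × 0.0416667° lat.
south -31.0833, north -31.0417.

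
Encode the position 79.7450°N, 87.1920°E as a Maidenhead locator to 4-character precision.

Add 180° to longitude and 90° to latitude: 267.19, 169.75.
Field (20°×10°, letters A–R): lon ⌊267.19/20⌋ = 13 → N; lat ⌊169.75/10⌋ = 16 → Q.
Square (2°×1°, digits 0–9): lon ⌊7.19/2⌋ = 3; lat ⌊9.75/1⌋ = 9.

NQ39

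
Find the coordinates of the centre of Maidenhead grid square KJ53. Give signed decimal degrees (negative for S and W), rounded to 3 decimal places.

Field K=10, J=9: +10·20° lon, +9·10° lat → SW at lon 20°, lat 0°.
Square 5, 3: +5·2° lon, +3·1° lat → SW at lon 30°, lat 3°.
Cell spans 2° lon × 1° lat. Centre is SW corner plus half of each.
latitude 3.500, longitude 31.000.

3.500, 31.000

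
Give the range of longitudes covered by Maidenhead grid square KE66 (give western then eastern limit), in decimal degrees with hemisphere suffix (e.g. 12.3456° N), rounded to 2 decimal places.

Field K=10, E=4: +10·20° lon, +4·10° lat → SW at lon 20°, lat -50°.
Square 6, 6: +6·2° lon, +6·1° lat → SW at lon 32°, lat -44°.
Cell spans 2° lon × 1° lat.
west 32.00° E, east 34.00° E.

32.00° E, 34.00° E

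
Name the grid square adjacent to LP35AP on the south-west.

LP25xo

Longitude subsquare a = 0; −1 → -1, wraps to 23 = x, carry into square.
Longitude square 3; −1 → 2.
Latitude subsquare p = 15; −1 → 14 = o.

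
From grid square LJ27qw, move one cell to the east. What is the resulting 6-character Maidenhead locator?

Longitude subsquare q = 16; +1 → 17 = r.
The latitude characters are unchanged.

LJ27rw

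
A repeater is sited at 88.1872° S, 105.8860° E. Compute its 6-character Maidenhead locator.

OA21wt

Add 180° to longitude and 90° to latitude: 285.8860, 1.8128.
Field (20°×10°, letters A–R): lon ⌊285.8860/20⌋ = 14 → O; lat ⌊1.8128/10⌋ = 0 → A.
Square (2°×1°, digits 0–9): lon ⌊5.8860/2⌋ = 2; lat ⌊1.8128/1⌋ = 1.
Subsquare (5′×2.5′, letters a–x): lon ⌊1.8860/0.0833333⌋ = 22 → w; lat ⌊0.8128/0.0416667⌋ = 19 → t.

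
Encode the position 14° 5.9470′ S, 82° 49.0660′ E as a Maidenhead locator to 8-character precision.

NH15jv86

Offset from 180°W / 90°S: lon 262.81777°, lat 75.90088°.
Field: lon ⌊262.81777/20⌋ = 13 → N; lat ⌊75.90088/10⌋ = 7 → H.
Square: lon ⌊2.81777/2⌋ = 1; lat ⌊5.90088/1⌋ = 5.
Subsquare: lon ⌊0.81777/0.0833333⌋ = 9 → j; lat ⌊0.90088/0.0416667⌋ = 21 → v.
Extended square: lon ⌊0.06777/0.00833333⌋ = 8; lat ⌊0.02588/0.00416667⌋ = 6.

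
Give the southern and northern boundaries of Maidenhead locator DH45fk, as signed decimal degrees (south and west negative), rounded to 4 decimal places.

-14.5833, -14.5417

Field D=3, H=7: +3·20° lon, +7·10° lat → SW at lon -120°, lat -20°.
Square 4, 5: +4·2° lon, +5·1° lat → SW at lon -112°, lat -15°.
Subsquare f=5, k=10: +5·0.0833333° lon, +10·0.0416667° lat → SW at lon -111.583°, lat -14.5833°.
Cell spans 0.0833333° lon × 0.0416667° lat.
south -14.5833, north -14.5417.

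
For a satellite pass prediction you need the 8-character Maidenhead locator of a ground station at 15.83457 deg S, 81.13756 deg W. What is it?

Offset from 180°W / 90°S: lon 98.86244°, lat 74.16543°.
Field (20°×10°, letters A–R): lon ⌊98.86244/20⌋ = 4 → E; lat ⌊74.16543/10⌋ = 7 → H.
Square (2°×1°, digits 0–9): lon ⌊18.86244/2⌋ = 9; lat ⌊4.16543/1⌋ = 4.
Subsquare (5′×2.5′, letters a–x): lon ⌊0.86244/0.0833333⌋ = 10 → k; lat ⌊0.16543/0.0416667⌋ = 3 → d.
Extended square (30″×15″, digits 0–9): lon ⌊0.02911/0.00833333⌋ = 3; lat ⌊0.04043/0.00416667⌋ = 9.

EH94kd39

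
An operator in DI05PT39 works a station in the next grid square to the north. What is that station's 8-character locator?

DI05pu30

Latitude extended square 9; +1 → 10, wraps to 0, carry into subsquare.
Latitude subsquare t = 19; +1 → 20 = u.
The longitude characters are unchanged.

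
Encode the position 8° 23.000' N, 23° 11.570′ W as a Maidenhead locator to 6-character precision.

Shift to the Maidenhead origin (180°W, 90°S): lon 156.8072, lat 98.3833.
Field: 156.8072/20 → 7 → H, 98.3833/10 → 9 → J; chars HJ.
Square: 16.8072/2 → 8, 8.3833/1 → 8; chars 88.
Subsquare: 0.8072/0.0833333 → 9 → j, 0.3833/0.0416667 → 9 → j; chars jj.

HJ88jj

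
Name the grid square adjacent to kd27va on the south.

KD26vx

Latitude subsquare a = 0; −1 → -1, wraps to 23 = x, carry into square.
Latitude square 7; −1 → 6.
The longitude characters are unchanged.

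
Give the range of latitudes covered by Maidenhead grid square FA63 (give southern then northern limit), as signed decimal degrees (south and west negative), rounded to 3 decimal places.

-87.000, -86.000

Field F=5, A=0: +5·20° lon, +0·10° lat → SW at lon -80°, lat -90°.
Square 6, 3: +6·2° lon, +3·1° lat → SW at lon -68°, lat -87°.
Cell spans 2° lon × 1° lat.
south -87.000, north -86.000.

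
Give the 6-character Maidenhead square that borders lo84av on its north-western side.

Longitude subsquare a = 0; −1 → -1, wraps to 23 = x, carry into square.
Longitude square 8; −1 → 7.
Latitude subsquare v = 21; +1 → 22 = w.

LO74xw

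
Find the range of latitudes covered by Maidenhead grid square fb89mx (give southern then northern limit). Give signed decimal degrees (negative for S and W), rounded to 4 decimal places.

Field F=5, B=1: +5·20° lon, +1·10° lat → SW at lon -80°, lat -80°.
Square 8, 9: +8·2° lon, +9·1° lat → SW at lon -64°, lat -71°.
Subsquare m=12, x=23: +12·0.0833333° lon, +23·0.0416667° lat → SW at lon -63°, lat -70.0417°.
Cell spans 0.0833333° lon × 0.0416667° lat.
south -70.0417, north -70.0000.

-70.0417, -70.0000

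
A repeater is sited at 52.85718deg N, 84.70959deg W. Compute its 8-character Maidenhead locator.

EO72pu45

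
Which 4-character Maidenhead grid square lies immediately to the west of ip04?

HP94

Longitude square 0; −1 → -1, wraps to 9, carry into field.
Longitude field I = 8; −1 → 7 = H.
The latitude characters are unchanged.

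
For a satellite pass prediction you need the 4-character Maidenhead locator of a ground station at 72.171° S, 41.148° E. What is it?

Shift to the Maidenhead origin (180°W, 90°S): lon 221.15, lat 17.83.
Field: 221.15/20 → 11 → L, 17.83/10 → 1 → B; chars LB.
Square: 1.15/2 → 0, 7.83/1 → 7; chars 07.

LB07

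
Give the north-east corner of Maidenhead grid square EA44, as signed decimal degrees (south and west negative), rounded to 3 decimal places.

Field E=4, A=0: +4·20° lon, +0·10° lat → SW at lon -100°, lat -90°.
Square 4, 4: +4·2° lon, +4·1° lat → SW at lon -92°, lat -86°.
Cell spans 2° lon × 1° lat. NE corner is SW corner plus one full cell.
latitude -85.000, longitude -90.000.

-85.000, -90.000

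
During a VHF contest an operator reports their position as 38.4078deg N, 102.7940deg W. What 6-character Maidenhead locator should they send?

DM88oj

Shift to the Maidenhead origin (180°W, 90°S): lon 77.2060, lat 128.4078.
Field (20°×10°, letters A–R): 77.2060/20 → 3 → D, 128.4078/10 → 12 → M; chars DM.
Square (2°×1°, digits 0–9): 17.2060/2 → 8, 8.4078/1 → 8; chars 88.
Subsquare (5′×2.5′, letters a–x): 1.2060/0.0833333 → 14 → o, 0.4078/0.0416667 → 9 → j; chars oj.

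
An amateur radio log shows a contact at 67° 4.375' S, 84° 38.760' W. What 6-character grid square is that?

Offset from 180°W / 90°S: lon 95.3540°, lat 22.9271°.
Field: lon ⌊95.3540/20⌋ = 4 → E; lat ⌊22.9271/10⌋ = 2 → C.
Square: lon ⌊15.3540/2⌋ = 7; lat ⌊2.9271/1⌋ = 2.
Subsquare: lon ⌊1.3540/0.0833333⌋ = 16 → q; lat ⌊0.9271/0.0416667⌋ = 22 → w.

EC72qw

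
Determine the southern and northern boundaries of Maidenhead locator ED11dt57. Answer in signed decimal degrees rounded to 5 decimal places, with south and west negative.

Field E=4, D=3: +4·20° lon, +3·10° lat → SW at lon -100°, lat -60°.
Square 1, 1: +1·2° lon, +1·1° lat → SW at lon -98°, lat -59°.
Subsquare d=3, t=19: +3·0.0833333° lon, +19·0.0416667° lat → SW at lon -97.75°, lat -58.2083°.
Extended square 5, 7: +5·0.00833333° lon, +7·0.00416667° lat → SW at lon -97.7083°, lat -58.1792°.
Cell spans 0.00833333° lon × 0.00416667° lat.
south -58.17917, north -58.17500.

-58.17917, -58.17500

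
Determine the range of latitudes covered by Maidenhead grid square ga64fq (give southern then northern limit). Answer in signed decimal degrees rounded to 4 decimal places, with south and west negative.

Field G=6, A=0: +6·20° lon, +0·10° lat → SW at lon -60°, lat -90°.
Square 6, 4: +6·2° lon, +4·1° lat → SW at lon -48°, lat -86°.
Subsquare f=5, q=16: +5·0.0833333° lon, +16·0.0416667° lat → SW at lon -47.5833°, lat -85.3333°.
Cell spans 0.0833333° lon × 0.0416667° lat.
south -85.3333, north -85.2917.

-85.3333, -85.2917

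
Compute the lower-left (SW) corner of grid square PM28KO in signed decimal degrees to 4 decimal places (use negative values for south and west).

Field P=15, M=12: +15·20° lon, +12·10° lat → SW at lon 120°, lat 30°.
Square 2, 8: +2·2° lon, +8·1° lat → SW at lon 124°, lat 38°.
Subsquare k=10, o=14: +10·0.0833333° lon, +14·0.0416667° lat → SW at lon 124.833°, lat 38.5833°.
latitude 38.5833, longitude 124.8333.

38.5833, 124.8333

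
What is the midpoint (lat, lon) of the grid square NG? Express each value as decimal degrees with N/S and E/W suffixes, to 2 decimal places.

25.00° S, 90.00° E

Field N=13, G=6: +13·20° lon, +6·10° lat → SW at lon 80°, lat -30°.
Cell spans 20° lon × 10° lat. Centre is SW corner plus half of each.
latitude 25.00° S, longitude 90.00° E.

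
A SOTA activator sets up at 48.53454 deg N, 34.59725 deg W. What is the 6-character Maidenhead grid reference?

Add 180° to longitude and 90° to latitude: 145.4027, 138.5345.
Field: lon ⌊145.4027/20⌋ = 7 → H; lat ⌊138.5345/10⌋ = 13 → N.
Square: lon ⌊5.4027/2⌋ = 2; lat ⌊8.5345/1⌋ = 8.
Subsquare: lon ⌊1.4027/0.0833333⌋ = 16 → q; lat ⌊0.5345/0.0416667⌋ = 12 → m.

HN28qm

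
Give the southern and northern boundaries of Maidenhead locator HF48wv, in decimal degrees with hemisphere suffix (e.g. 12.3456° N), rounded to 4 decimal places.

Field H=7, F=5: +7·20° lon, +5·10° lat → SW at lon -40°, lat -40°.
Square 4, 8: +4·2° lon, +8·1° lat → SW at lon -32°, lat -32°.
Subsquare w=22, v=21: +22·0.0833333° lon, +21·0.0416667° lat → SW at lon -30.1667°, lat -31.125°.
Cell spans 0.0833333° lon × 0.0416667° lat.
south 31.1250° S, north 31.0833° S.

31.1250° S, 31.0833° S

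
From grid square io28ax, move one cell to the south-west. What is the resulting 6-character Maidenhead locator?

IO18xw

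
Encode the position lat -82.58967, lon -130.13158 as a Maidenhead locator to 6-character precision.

CA47wj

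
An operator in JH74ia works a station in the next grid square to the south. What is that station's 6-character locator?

Latitude subsquare a = 0; −1 → -1, wraps to 23 = x, carry into square.
Latitude square 4; −1 → 3.
The longitude characters are unchanged.

JH73ix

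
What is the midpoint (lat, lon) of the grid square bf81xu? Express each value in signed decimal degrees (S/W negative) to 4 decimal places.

-38.1458, -142.0417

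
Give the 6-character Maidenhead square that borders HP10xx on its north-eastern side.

HP21aa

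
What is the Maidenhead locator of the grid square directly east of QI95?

RI05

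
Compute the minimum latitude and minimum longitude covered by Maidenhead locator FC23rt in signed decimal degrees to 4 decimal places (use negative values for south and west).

Field F=5, C=2: +5·20° lon, +2·10° lat → SW at lon -80°, lat -70°.
Square 2, 3: +2·2° lon, +3·1° lat → SW at lon -76°, lat -67°.
Subsquare r=17, t=19: +17·0.0833333° lon, +19·0.0416667° lat → SW at lon -74.5833°, lat -66.2083°.
latitude -66.2083, longitude -74.5833.

-66.2083, -74.5833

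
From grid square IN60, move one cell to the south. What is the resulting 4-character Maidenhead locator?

IM69

Latitude square 0; −1 → -1, wraps to 9, carry into field.
Latitude field N = 13; −1 → 12 = M.
The longitude characters are unchanged.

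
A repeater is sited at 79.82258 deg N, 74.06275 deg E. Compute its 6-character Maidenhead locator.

MQ79at

Offset from 180°W / 90°S: lon 254.0627°, lat 169.8226°.
Field: 254.0627/20 → 12 → M, 169.8226/10 → 16 → Q; chars MQ.
Square: 14.0627/2 → 7, 9.8226/1 → 9; chars 79.
Subsquare: 0.0627/0.0833333 → 0 → a, 0.8226/0.0416667 → 19 → t; chars at.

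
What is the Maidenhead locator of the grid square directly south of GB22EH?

Latitude subsquare h = 7; −1 → 6 = g.
The longitude characters are unchanged.

GB22eg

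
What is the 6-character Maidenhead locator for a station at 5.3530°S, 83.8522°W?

Shift to the Maidenhead origin (180°W, 90°S): lon 96.1478, lat 84.6470.
Field: 96.1478/20 → 4 → E, 84.6470/10 → 8 → I; chars EI.
Square: 16.1478/2 → 8, 4.6470/1 → 4; chars 84.
Subsquare: 0.1478/0.0833333 → 1 → b, 0.6470/0.0416667 → 15 → p; chars bp.

EI84bp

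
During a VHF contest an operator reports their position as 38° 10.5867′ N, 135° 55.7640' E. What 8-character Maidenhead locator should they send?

Offset from 180°W / 90°S: lon 315.92940°, lat 128.17645°.
Field: lon ⌊315.92940/20⌋ = 15 → P; lat ⌊128.17645/10⌋ = 12 → M.
Square: lon ⌊15.92940/2⌋ = 7; lat ⌊8.17645/1⌋ = 8.
Subsquare: lon ⌊1.92940/0.0833333⌋ = 23 → x; lat ⌊0.17645/0.0416667⌋ = 4 → e.
Extended square: lon ⌊0.01273/0.00833333⌋ = 1; lat ⌊0.00978/0.00416667⌋ = 2.

PM78xe12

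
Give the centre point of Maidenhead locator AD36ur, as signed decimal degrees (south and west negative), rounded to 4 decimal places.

-53.2708, -172.2917

Field A=0, D=3: +0·20° lon, +3·10° lat → SW at lon -180°, lat -60°.
Square 3, 6: +3·2° lon, +6·1° lat → SW at lon -174°, lat -54°.
Subsquare u=20, r=17: +20·0.0833333° lon, +17·0.0416667° lat → SW at lon -172.333°, lat -53.2917°.
Cell spans 0.0833333° lon × 0.0416667° lat. Centre is SW corner plus half of each.
latitude -53.2708, longitude -172.2917.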